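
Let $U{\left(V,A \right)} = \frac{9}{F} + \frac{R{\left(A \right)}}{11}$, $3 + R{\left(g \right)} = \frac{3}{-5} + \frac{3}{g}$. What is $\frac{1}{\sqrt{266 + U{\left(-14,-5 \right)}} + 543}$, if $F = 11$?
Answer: $\frac{29865}{16202041} - \frac{\sqrt{805970}}{16202041} \approx 0.0017879$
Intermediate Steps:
$R{\left(g \right)} = - \frac{18}{5} + \frac{3}{g}$ ($R{\left(g \right)} = -3 + \left(\frac{3}{-5} + \frac{3}{g}\right) = -3 + \left(3 \left(- \frac{1}{5}\right) + \frac{3}{g}\right) = -3 - \left(\frac{3}{5} - \frac{3}{g}\right) = - \frac{18}{5} + \frac{3}{g}$)
$U{\left(V,A \right)} = \frac{27}{55} + \frac{3}{11 A}$ ($U{\left(V,A \right)} = \frac{9}{11} + \frac{- \frac{18}{5} + \frac{3}{A}}{11} = 9 \cdot \frac{1}{11} + \left(- \frac{18}{5} + \frac{3}{A}\right) \frac{1}{11} = \frac{9}{11} - \left(\frac{18}{55} - \frac{3}{11 A}\right) = \frac{27}{55} + \frac{3}{11 A}$)
$\frac{1}{\sqrt{266 + U{\left(-14,-5 \right)}} + 543} = \frac{1}{\sqrt{266 + \frac{3 \left(5 + 9 \left(-5\right)\right)}{55 \left(-5\right)}} + 543} = \frac{1}{\sqrt{266 + \frac{3}{55} \left(- \frac{1}{5}\right) \left(5 - 45\right)} + 543} = \frac{1}{\sqrt{266 + \frac{3}{55} \left(- \frac{1}{5}\right) \left(-40\right)} + 543} = \frac{1}{\sqrt{266 + \frac{24}{55}} + 543} = \frac{1}{\sqrt{\frac{14654}{55}} + 543} = \frac{1}{\frac{\sqrt{805970}}{55} + 543} = \frac{1}{543 + \frac{\sqrt{805970}}{55}}$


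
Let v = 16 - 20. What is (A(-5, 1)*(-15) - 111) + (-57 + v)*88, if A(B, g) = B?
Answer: -5404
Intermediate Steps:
v = -4
(A(-5, 1)*(-15) - 111) + (-57 + v)*88 = (-5*(-15) - 111) + (-57 - 4)*88 = (75 - 111) - 61*88 = -36 - 5368 = -5404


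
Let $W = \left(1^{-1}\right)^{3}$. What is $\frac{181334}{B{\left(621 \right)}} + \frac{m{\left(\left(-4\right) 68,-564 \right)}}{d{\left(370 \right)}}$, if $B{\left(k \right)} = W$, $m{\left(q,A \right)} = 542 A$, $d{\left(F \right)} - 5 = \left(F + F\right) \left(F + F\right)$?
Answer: $\frac{33099699794}{182535} \approx 1.8133 \cdot 10^{5}$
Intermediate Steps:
$d{\left(F \right)} = 5 + 4 F^{2}$ ($d{\left(F \right)} = 5 + \left(F + F\right) \left(F + F\right) = 5 + 2 F 2 F = 5 + 4 F^{2}$)
$W = 1$ ($W = 1^{3} = 1$)
$B{\left(k \right)} = 1$
$\frac{181334}{B{\left(621 \right)}} + \frac{m{\left(\left(-4\right) 68,-564 \right)}}{d{\left(370 \right)}} = \frac{181334}{1} + \frac{542 \left(-564\right)}{5 + 4 \cdot 370^{2}} = 181334 \cdot 1 - \frac{305688}{5 + 4 \cdot 136900} = 181334 - \frac{305688}{5 + 547600} = 181334 - \frac{305688}{547605} = 181334 - \frac{101896}{182535} = \frac{33099699794}{182535}$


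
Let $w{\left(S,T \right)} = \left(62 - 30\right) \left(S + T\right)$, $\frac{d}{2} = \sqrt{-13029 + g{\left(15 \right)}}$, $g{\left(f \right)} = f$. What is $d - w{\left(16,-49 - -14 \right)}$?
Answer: $608 + 6 i \sqrt{1446} \approx 608.0 + 228.16 i$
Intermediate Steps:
$d = 6 i \sqrt{1446}$ ($d = 2 \sqrt{-13029 + 15} = 2 \sqrt{-13014} = 2 \cdot 3 i \sqrt{1446} = 6 i \sqrt{1446} \approx 228.16 i$)
$w{\left(S,T \right)} = 32 S + 32 T$ ($w{\left(S,T \right)} = 32 \left(S + T\right) = 32 S + 32 T$)
$d - w{\left(16,-49 - -14 \right)} = 6 i \sqrt{1446} - \left(32 \cdot 16 + 32 \left(-49 - -14\right)\right) = 6 i \sqrt{1446} - \left(512 + 32 \left(-49 + 14\right)\right) = 6 i \sqrt{1446} - \left(512 + 32 \left(-35\right)\right) = 6 i \sqrt{1446} - \left(512 - 1120\right) = 6 i \sqrt{1446} - -608 = 6 i \sqrt{1446} + 608 = 608 + 6 i \sqrt{1446}$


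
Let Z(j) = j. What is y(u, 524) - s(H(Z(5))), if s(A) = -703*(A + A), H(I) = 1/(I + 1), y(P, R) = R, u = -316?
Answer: 2275/3 ≈ 758.33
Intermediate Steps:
H(I) = 1/(1 + I)
s(A) = -1406*A
y(u, 524) - s(H(Z(5))) = 524 - (-1406)/(1 + 5) = 524 - (-1406)/6 = 524 - 1*(-703/3) = 524 + 703/3 = 2275/3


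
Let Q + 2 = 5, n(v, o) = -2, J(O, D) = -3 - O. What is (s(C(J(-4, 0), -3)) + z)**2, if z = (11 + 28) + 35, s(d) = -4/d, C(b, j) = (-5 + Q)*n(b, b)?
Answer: 5329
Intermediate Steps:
Q = 3 (Q = -2 + 5 = 3)
C(b, j) = 4 (C(b, j) = (-5 + 3)*(-2) = -2*(-2) = 4)
z = 74 (z = 39 + 35 = 74)
(s(C(J(-4, 0), -3)) + z)**2 = (-4/4 + 74)**2 = (-4*1/4 + 74)**2 = (-1 + 74)**2 = 73**2 = 5329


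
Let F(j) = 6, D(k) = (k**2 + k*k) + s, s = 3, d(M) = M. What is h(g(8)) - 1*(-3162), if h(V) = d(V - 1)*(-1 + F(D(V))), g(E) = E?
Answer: 3197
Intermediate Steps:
D(k) = 3 + 2*k**2 (D(k) = (k**2 + k*k) + 3 = (k**2 + k**2) + 3 = 2*k**2 + 3 = 3 + 2*k**2)
h(V) = -5 + 5*V (h(V) = (V - 1)*(-1 + 6) = (-1 + V)*5 = -5 + 5*V)
h(g(8)) - 1*(-3162) = (-5 + 5*8) - 1*(-3162) = (-5 + 40) + 3162 = 35 + 3162 = 3197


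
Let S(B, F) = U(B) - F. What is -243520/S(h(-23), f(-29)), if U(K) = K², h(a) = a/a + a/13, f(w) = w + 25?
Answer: -5144360/97 ≈ -53035.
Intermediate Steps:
f(w) = 25 + w
h(a) = 1 + a/13 (h(a) = 1 + a*(1/13) = 1 + a/13)
S(B, F) = B² - F
-243520/S(h(-23), f(-29)) = -243520/((1 + (1/13)*(-23))² - (25 - 29)) = -243520/((1 - 23/13)² - 1*(-4)) = -243520/((-10/13)² + 4) = -243520/(100/169 + 4) = -243520/776/169 = -243520*169/776 = -5144360/97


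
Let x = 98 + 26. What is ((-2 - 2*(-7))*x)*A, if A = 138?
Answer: 205344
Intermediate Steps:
x = 124
((-2 - 2*(-7))*x)*A = ((-2 - 2*(-7))*124)*138 = ((-2 + 14)*124)*138 = (12*124)*138 = 1488*138 = 205344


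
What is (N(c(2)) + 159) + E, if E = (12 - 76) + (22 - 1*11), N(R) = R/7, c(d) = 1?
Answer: 743/7 ≈ 106.14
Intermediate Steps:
N(R) = R/7 (N(R) = R*(⅐) = R/7)
E = -53 (E = -64 + (22 - 11) = -64 + 11 = -53)
(N(c(2)) + 159) + E = ((⅐)*1 + 159) - 53 = (⅐ + 159) - 53 = 1114/7 - 53 = 743/7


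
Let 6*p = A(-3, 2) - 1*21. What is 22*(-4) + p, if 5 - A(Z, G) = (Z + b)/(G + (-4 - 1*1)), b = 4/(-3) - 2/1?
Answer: -4915/54 ≈ -91.019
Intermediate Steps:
b = -10/3 (b = 4*(-⅓) - 2*1 = -4/3 - 2 = -10/3 ≈ -3.3333)
A(Z, G) = 5 - (-10/3 + Z)/(-5 + G) (A(Z, G) = 5 - (Z - 10/3)/(G + (-4 - 1*1)) = 5 - (-10/3 + Z)/(G + (-4 - 1)) = 5 - (-10/3 + Z)/(G - 5) = 5 - (-10/3 + Z)/(-5 + G))
p = -163/54 (p = ((-65/3 - 1*(-3) + 5*2)/(-5 + 2) - 1*21)/6 = ((-65/3 + 3 + 10)/(-3) - 21)/6 = (-⅓*(-26/3) - 21)/6 = (26/9 - 21)/6 = (⅙)*(-163/9) = -163/54 ≈ -3.0185)
22*(-4) + p = 22*(-4) - 163/54 = -88 - 163/54 = -4915/54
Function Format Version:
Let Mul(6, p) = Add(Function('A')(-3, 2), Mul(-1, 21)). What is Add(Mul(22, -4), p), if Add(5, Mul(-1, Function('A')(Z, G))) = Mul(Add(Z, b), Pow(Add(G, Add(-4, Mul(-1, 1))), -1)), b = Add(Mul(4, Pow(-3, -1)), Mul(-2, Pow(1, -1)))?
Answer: Rational(-4915, 54) ≈ -91.019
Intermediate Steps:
b = Rational(-10, 3) (b = Add(Mul(4, Rational(-1, 3)), Mul(-2, 1)) = Add(Rational(-4, 3), -2) = Rational(-10, 3) ≈ -3.3333)
Function('A')(Z, G) = Add(5, Mul(-1, Pow(Add(-5, G), -1), Add(Rational(-10, 3), Z))) (Function('A')(Z, G) = Add(5, Mul(-1, Mul(Add(Z, Rational(-10, 3)), Pow(Add(G, Add(-4, Mul(-1, 1))), -1)))) = Add(5, Mul(-1, Mul(Add(Rational(-10, 3), Z), Pow(Add(G, Add(-4, -1)), -1)))) = Add(5, Mul(-1, Mul(Add(Rational(-10, 3), Z), Pow(Add(G, -5), -1)))) = Add(5, Mul(-1, Mul(Add(Rational(-10, 3), Z), Pow(Add(-5, G), -1)))) = Add(5, Mul(-1, Mul(Pow(Add(-5, G), -1), Add(Rational(-10, 3), Z)))) = Add(5, Mul(-1, Pow(Add(-5, G), -1), Add(Rational(-10, 3), Z))))
p = Rational(-163, 54) (p = Mul(Rational(1, 6), Add(Mul(Pow(Add(-5, 2), -1), Add(Rational(-65, 3), Mul(-1, -3), Mul(5, 2))), Mul(-1, 21))) = Mul(Rational(1, 6), Add(Mul(Pow(-3, -1), Add(Rational(-65, 3), 3, 10)), -21)) = Mul(Rational(1, 6), Add(Mul(Rational(-1, 3), Rational(-26, 3)), -21)) = Mul(Rational(1, 6), Add(Rational(26, 9), -21)) = Mul(Rational(1, 6), Rational(-163, 9)) = Rational(-163, 54) ≈ -3.0185)
Add(Mul(22, -4), p) = Add(Mul(22, -4), Rational(-163, 54)) = Add(-88, Rational(-163, 54)) = Rational(-4915, 54)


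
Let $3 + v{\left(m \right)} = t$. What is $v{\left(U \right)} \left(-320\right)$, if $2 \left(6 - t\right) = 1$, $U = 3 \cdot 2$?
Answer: $-800$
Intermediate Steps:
$U = 6$
$t = \frac{11}{2}$ ($t = 6 - \frac{1}{2} = \frac{11}{2} \approx 5.5$)
$v{\left(m \right)} = \frac{5}{2}$ ($v{\left(m \right)} = -3 + \frac{11}{2} = \frac{5}{2}$)
$v{\left(U \right)} \left(-320\right) = \frac{5}{2} \left(-320\right) = -800$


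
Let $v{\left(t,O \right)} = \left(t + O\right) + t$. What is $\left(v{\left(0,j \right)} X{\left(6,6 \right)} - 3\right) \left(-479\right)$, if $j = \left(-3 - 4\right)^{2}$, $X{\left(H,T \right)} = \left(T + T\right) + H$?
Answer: $-421041$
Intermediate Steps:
$X{\left(H,T \right)} = H + 2 T$ ($X{\left(H,T \right)} = 2 T + H = H + 2 T$)
$j = 49$ ($j = \left(-7\right)^{2} = 49$)
$v{\left(t,O \right)} = O + 2 t$ ($v{\left(t,O \right)} = \left(O + t\right) + t = O + 2 t$)
$\left(v{\left(0,j \right)} X{\left(6,6 \right)} - 3\right) \left(-479\right) = \left(\left(49 + 2 \cdot 0\right) \left(6 + 2 \cdot 6\right) - 3\right) \left(-479\right) = \left(\left(49 + 0\right) \left(6 + 12\right) - 3\right) \left(-479\right) = \left(49 \cdot 18 - 3\right) \left(-479\right) = \left(882 - 3\right) \left(-479\right) = 879 \left(-479\right) = -421041$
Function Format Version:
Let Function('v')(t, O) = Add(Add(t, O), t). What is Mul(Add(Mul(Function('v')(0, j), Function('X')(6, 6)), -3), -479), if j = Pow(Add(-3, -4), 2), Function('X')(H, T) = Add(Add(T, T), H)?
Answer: -421041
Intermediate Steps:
Function('X')(H, T) = Add(H, Mul(2, T)) (Function('X')(H, T) = Add(Mul(2, T), H) = Add(H, Mul(2, T)))
j = 49 (j = Pow(-7, 2) = 49)
Function('v')(t, O) = Add(O, Mul(2, t)) (Function('v')(t, O) = Add(Add(O, t), t) = Add(O, Mul(2, t)))
Mul(Add(Mul(Function('v')(0, j), Function('X')(6, 6)), -3), -479) = Mul(Add(Mul(Add(49, Mul(2, 0)), Add(6, Mul(2, 6))), -3), -479) = Mul(Add(Mul(Add(49, 0), Add(6, 12)), -3), -479) = Mul(Add(Mul(49, 18), -3), -479) = Mul(Add(882, -3), -479) = Mul(879, -479) = -421041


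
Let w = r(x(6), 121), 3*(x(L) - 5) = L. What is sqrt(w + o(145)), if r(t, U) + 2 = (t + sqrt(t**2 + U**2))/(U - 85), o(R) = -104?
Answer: sqrt(-3809 + sqrt(14690))/6 ≈ 10.121*I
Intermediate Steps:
x(L) = 5 + L/3
r(t, U) = -2 + (t + sqrt(U**2 + t**2))/(-85 + U) (r(t, U) = -2 + (t + sqrt(t**2 + U**2))/(U - 85) = -2 + (t + sqrt(U**2 + t**2))/(-85 + U))
w = -65/36 + sqrt(14690)/36 (w = (170 + (5 + (1/3)*6) + sqrt(121**2 + (5 + (1/3)*6)**2) - 2*121)/(-85 + 121) = (170 + (5 + 2) + sqrt(14641 + (5 + 2)**2) - 242)/36 = (170 + 7 + sqrt(14641 + 7**2) - 242)/36 = (170 + 7 + sqrt(14641 + 49) - 242)/36 = (170 + 7 + sqrt(14690) - 242)/36 = (-65 + sqrt(14690))/36 = -65/36 + sqrt(14690)/36 ≈ 1.5612)
sqrt(w + o(145)) = sqrt((-65/36 + sqrt(14690)/36) - 104) = sqrt(-3809/36 + sqrt(14690)/36)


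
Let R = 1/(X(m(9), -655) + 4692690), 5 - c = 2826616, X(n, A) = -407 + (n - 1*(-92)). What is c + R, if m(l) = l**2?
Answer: -13263747746615/4692456 ≈ -2.8266e+6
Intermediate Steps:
X(n, A) = -315 + n (X(n, A) = -407 + (n + 92) = -407 + (92 + n) = -315 + n)
c = -2826611 (c = 5 - 1*2826616 = 5 - 2826616 = -2826611)
R = 1/4692456 (R = 1/((-315 + 9**2) + 4692690) = 1/((-315 + 81) + 4692690) = 1/(-234 + 4692690) = 1/4692456 ≈ 2.1311e-7)
c + R = -2826611 + 1/4692456 = -13263747746615/4692456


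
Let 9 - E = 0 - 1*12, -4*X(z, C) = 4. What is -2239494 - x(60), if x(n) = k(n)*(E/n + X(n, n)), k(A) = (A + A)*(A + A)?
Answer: -2230134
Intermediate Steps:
X(z, C) = -1 (X(z, C) = -¼*4 = -1)
E = 21 (E = 9 - (0 - 1*12) = 9 - (0 - 12) = 9 - 1*(-12) = 9 + 12 = 21)
k(A) = 4*A² (k(A) = (2*A)*(2*A) = 4*A²)
x(n) = 4*n²*(-1 + 21/n) (x(n) = (4*n²)*(21/n - 1) = (4*n²)*(-1 + 21/n) = 4*n²*(-1 + 21/n))
-2239494 - x(60) = -2239494 - 4*60*(21 - 1*60) = -2239494 - 4*60*(21 - 60) = -2239494 - 4*60*(-39) = -2239494 - 1*(-9360) = -2239494 + 9360 = -2230134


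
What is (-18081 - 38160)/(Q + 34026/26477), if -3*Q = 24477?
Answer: 1489092957/215991817 ≈ 6.8942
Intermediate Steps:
Q = -8159 (Q = -1/3*24477 = -8159)
(-18081 - 38160)/(Q + 34026/26477) = (-18081 - 38160)/(-8159 + 34026/26477) = -56241/(-8159 + 34026*(1/26477)) = -56241/(-8159 + 34026/26477) = -56241/(-215991817/26477) = -56241*(-26477/215991817) = 1489092957/215991817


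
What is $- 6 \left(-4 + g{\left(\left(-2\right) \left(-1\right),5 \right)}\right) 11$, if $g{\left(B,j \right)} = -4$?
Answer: $528$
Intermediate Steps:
$- 6 \left(-4 + g{\left(\left(-2\right) \left(-1\right),5 \right)}\right) 11 = - 6 \left(-4 - 4\right) 11 = \left(-6\right) \left(-8\right) 11 = 48 \cdot 11 = 528$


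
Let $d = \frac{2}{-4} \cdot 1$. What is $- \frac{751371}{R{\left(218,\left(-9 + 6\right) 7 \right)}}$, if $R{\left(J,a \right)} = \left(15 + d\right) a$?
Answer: $\frac{500914}{203} \approx 2467.6$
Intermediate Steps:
$d = - \frac{1}{2}$ ($d = 2 \left(- \frac{1}{4}\right) 1 = \left(- \frac{1}{2}\right) 1 = - \frac{1}{2} \approx -0.5$)
$R{\left(J,a \right)} = \frac{29 a}{2}$ ($R{\left(J,a \right)} = \left(15 - \frac{1}{2}\right) a = \frac{29 a}{2}$)
$- \frac{751371}{R{\left(218,\left(-9 + 6\right) 7 \right)}} = - \frac{751371}{\frac{29}{2} \left(-9 + 6\right) 7} = - \frac{751371}{\frac{29}{2} \left(\left(-3\right) 7\right)} = - \frac{751371}{\frac{29}{2} \left(-21\right)} = - \frac{751371}{- \frac{609}{2}} = \left(-751371\right) \left(- \frac{2}{609}\right) = \frac{500914}{203}$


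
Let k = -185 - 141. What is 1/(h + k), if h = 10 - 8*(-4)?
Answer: -1/284 ≈ -0.0035211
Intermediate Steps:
h = 42 (h = 10 + 32 = 42)
k = -326
1/(h + k) = 1/(42 - 326) = 1/(-284) = -1/284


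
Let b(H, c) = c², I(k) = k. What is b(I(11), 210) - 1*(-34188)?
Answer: 78288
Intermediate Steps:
b(I(11), 210) - 1*(-34188) = 210² - 1*(-34188) = 44100 + 34188 = 78288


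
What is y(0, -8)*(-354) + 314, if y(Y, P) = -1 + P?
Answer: 3500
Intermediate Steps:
y(0, -8)*(-354) + 314 = (-1 - 8)*(-354) + 314 = -9*(-354) + 314 = 3186 + 314 = 3500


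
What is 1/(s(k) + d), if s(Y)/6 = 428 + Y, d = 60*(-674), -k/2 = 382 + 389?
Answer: -1/47124 ≈ -2.1221e-5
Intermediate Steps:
k = -1542 (k = -2*(382 + 389) = -2*771 = -1542)
d = -40440
s(Y) = 2568 + 6*Y (s(Y) = 6*(428 + Y) = 2568 + 6*Y)
1/(s(k) + d) = 1/((2568 + 6*(-1542)) - 40440) = 1/((2568 - 9252) - 40440) = 1/(-6684 - 40440) = 1/(-47124) = -1/47124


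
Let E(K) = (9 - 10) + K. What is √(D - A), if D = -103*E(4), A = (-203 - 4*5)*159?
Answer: 2*√8787 ≈ 187.48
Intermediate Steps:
E(K) = -1 + K
A = -35457 (A = (-203 - 20)*159 = -223*159 = -35457)
D = -309 (D = -103*(-1 + 4) = -103*3 = -309)
√(D - A) = √(-309 - 1*(-35457)) = √(-309 + 35457) = √35148 = 2*√8787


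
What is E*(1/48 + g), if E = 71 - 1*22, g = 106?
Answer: 249361/48 ≈ 5195.0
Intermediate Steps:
E = 49 (E = 71 - 22 = 49)
E*(1/48 + g) = 49*(1/48 + 106) = 49*(5089/48) = 249361/48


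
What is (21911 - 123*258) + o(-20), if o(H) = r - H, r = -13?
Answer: -9816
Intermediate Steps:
o(H) = -13 - H
(21911 - 123*258) + o(-20) = (21911 - 123*258) + (-13 - 1*(-20)) = (21911 - 31734) + (-13 + 20) = -9823 + 7 = -9816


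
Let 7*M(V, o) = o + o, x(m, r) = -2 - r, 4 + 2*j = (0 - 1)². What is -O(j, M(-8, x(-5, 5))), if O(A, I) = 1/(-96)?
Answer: 1/96 ≈ 0.010417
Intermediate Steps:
j = -3/2 (j = -2 + (0 - 1)²/2 = -2 + (½)*(-1)² = -2 + (½)*1 = -2 + ½ = -3/2 ≈ -1.5000)
M(V, o) = 2*o/7 (M(V, o) = (o + o)/7 = (2*o)/7 = 2*o/7)
O(A, I) = -1/96
-O(j, M(-8, x(-5, 5))) = -1*(-1/96) = 1/96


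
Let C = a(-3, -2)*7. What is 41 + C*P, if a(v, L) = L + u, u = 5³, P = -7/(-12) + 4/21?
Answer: 2829/4 ≈ 707.25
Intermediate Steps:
P = 65/84 (P = -7*(-1/12) + 4*(1/21) = 7/12 + 4/21 = 65/84 ≈ 0.77381)
u = 125
a(v, L) = 125 + L (a(v, L) = L + 125 = 125 + L)
C = 861 (C = (125 - 2)*7 = 123*7 = 861)
41 + C*P = 41 + 861*(65/84) = 41 + 2665/4 = 2829/4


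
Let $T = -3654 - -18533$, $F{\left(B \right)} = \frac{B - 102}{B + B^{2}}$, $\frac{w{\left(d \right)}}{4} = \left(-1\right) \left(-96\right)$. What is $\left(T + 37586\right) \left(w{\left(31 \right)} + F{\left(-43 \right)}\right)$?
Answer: $\frac{5196725705}{258} \approx 2.0142 \cdot 10^{7}$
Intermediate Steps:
$w{\left(d \right)} = 384$ ($w{\left(d \right)} = 4 \left(\left(-1\right) \left(-96\right)\right) = 4 \cdot 96 = 384$)
$F{\left(B \right)} = \frac{-102 + B}{B + B^{2}}$
$T = 14879$ ($T = -3654 + 18533 = 14879$)
$\left(T + 37586\right) \left(w{\left(31 \right)} + F{\left(-43 \right)}\right) = \left(14879 + 37586\right) \left(384 + \frac{-102 - 43}{\left(-43\right) \left(1 - 43\right)}\right) = 52465 \left(384 - \frac{1}{43} \frac{1}{-42} \left(-145\right)\right) = 52465 \left(384 - \left(- \frac{1}{1806}\right) \left(-145\right)\right) = 52465 \left(384 - \frac{145}{1806}\right) = 52465 \cdot \frac{693359}{1806} = \frac{5196725705}{258}$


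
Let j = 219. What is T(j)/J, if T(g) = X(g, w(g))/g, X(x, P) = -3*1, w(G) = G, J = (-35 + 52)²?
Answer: -1/21097 ≈ -4.7400e-5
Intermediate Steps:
J = 289 (J = 17² = 289)
X(x, P) = -3
T(g) = -3/g
T(j)/J = -3/219/289 = -3*1/219*(1/289) = -1/73*1/289 = -1/21097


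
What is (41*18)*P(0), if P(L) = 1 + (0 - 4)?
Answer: -2214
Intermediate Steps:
P(L) = -3 (P(L) = 1 - 4 = -3)
(41*18)*P(0) = (41*18)*(-3) = 738*(-3) = -2214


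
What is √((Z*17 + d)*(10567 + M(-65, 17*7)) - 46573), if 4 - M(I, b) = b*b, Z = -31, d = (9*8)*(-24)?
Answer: √8048877 ≈ 2837.1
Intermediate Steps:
d = -1728 (d = 72*(-24) = -1728)
M(I, b) = 4 - b² (M(I, b) = 4 - b*b = 4 - b²)
√((Z*17 + d)*(10567 + M(-65, 17*7)) - 46573) = √((-31*17 - 1728)*(10567 + (4 - (17*7)²)) - 46573) = √((-527 - 1728)*(10567 + (4 - 1*119²)) - 46573) = √(-2255*(10567 + (4 - 1*14161)) - 46573) = √(-2255*(10567 + (4 - 14161)) - 46573) = √(-2255*(10567 - 14157) - 46573) = √(-2255*(-3590) - 46573) = √(8095450 - 46573) = √8048877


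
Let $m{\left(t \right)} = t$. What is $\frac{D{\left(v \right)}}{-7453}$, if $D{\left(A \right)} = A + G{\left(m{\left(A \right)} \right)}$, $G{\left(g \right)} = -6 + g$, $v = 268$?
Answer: $- \frac{530}{7453} \approx -0.071112$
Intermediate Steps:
$D{\left(A \right)} = -6 + 2 A$ ($D{\left(A \right)} = A + \left(-6 + A\right) = -6 + 2 A$)
$\frac{D{\left(v \right)}}{-7453} = \frac{-6 + 2 \cdot 268}{-7453} = \left(-6 + 536\right) \left(- \frac{1}{7453}\right) = 530 \left(- \frac{1}{7453}\right) = - \frac{530}{7453}$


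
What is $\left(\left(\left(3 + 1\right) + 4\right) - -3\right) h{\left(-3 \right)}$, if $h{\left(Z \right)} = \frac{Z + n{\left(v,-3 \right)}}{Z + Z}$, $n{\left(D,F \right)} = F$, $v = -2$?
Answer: $11$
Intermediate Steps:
$h{\left(Z \right)} = \frac{-3 + Z}{2 Z}$ ($h{\left(Z \right)} = \frac{Z - 3}{Z + Z} = \frac{-3 + Z}{2 Z}$)
$\left(\left(\left(3 + 1\right) + 4\right) - -3\right) h{\left(-3 \right)} = \left(\left(\left(3 + 1\right) + 4\right) - -3\right) \frac{-3 - 3}{2 \left(-3\right)} = \left(\left(4 + 4\right) + 3\right) \frac{1}{2} \left(- \frac{1}{3}\right) \left(-6\right) = \left(8 + 3\right) 1 = 11 \cdot 1 = 11$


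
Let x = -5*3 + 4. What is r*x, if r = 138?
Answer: -1518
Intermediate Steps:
x = -11 (x = -15 + 4 = -11)
r*x = 138*(-11) = -1518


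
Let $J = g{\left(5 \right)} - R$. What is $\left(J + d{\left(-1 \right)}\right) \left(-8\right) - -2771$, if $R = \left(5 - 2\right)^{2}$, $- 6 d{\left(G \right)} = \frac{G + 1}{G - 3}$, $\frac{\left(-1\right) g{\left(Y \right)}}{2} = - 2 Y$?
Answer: $2683$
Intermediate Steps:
$g{\left(Y \right)} = 4 Y$ ($g{\left(Y \right)} = - 2 \left(- 2 Y\right) = 4 Y$)
$d{\left(G \right)} = - \frac{1 + G}{6 \left(-3 + G\right)}$ ($d{\left(G \right)} = - \frac{\left(G + 1\right) \frac{1}{G - 3}}{6} = - \frac{\left(1 + G\right) \frac{1}{-3 + G}}{6} = - \frac{\frac{1}{-3 + G} \left(1 + G\right)}{6} = - \frac{1 + G}{6 \left(-3 + G\right)}$)
$R = 9$ ($R = 3^{2} = 9$)
$J = 11$ ($J = 4 \cdot 5 - 9 = 20 - 9 = 11$)
$\left(J + d{\left(-1 \right)}\right) \left(-8\right) - -2771 = \left(11 + \frac{-1 - -1}{6 \left(-3 - 1\right)}\right) \left(-8\right) - -2771 = \left(11 + \frac{-1 + 1}{6 \left(-4\right)}\right) \left(-8\right) + 2771 = \left(11 + \frac{1}{6} \left(- \frac{1}{4}\right) 0\right) \left(-8\right) + 2771 = \left(11 + 0\right) \left(-8\right) + 2771 = 11 \left(-8\right) + 2771 = -88 + 2771 = 2683$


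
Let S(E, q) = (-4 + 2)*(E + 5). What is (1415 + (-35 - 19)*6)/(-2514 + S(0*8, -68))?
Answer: -1091/2524 ≈ -0.43225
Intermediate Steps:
S(E, q) = -10 - 2*E (S(E, q) = -2*(5 + E) = -10 - 2*E)
(1415 + (-35 - 19)*6)/(-2514 + S(0*8, -68)) = (1415 + (-35 - 19)*6)/(-2514 + (-10 - 0*8)) = (1415 - 54*6)/(-2514 + (-10 - 2*0)) = (1415 - 324)/(-2514 + (-10 + 0)) = 1091/(-2514 - 10) = 1091/(-2524) = 1091*(-1/2524) = -1091/2524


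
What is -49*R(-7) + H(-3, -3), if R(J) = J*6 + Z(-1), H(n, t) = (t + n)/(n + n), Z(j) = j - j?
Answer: 2059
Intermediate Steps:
Z(j) = 0
H(n, t) = (n + t)/(2*n) (H(n, t) = (n + t)/((2*n)) = (n + t)*(1/(2*n)) = (n + t)/(2*n))
R(J) = 6*J (R(J) = J*6 + 0 = 6*J + 0 = 6*J)
-49*R(-7) + H(-3, -3) = -294*(-7) + (½)*(-3 - 3)/(-3) = -49*(-42) + (½)*(-⅓)*(-6) = 2058 + 1 = 2059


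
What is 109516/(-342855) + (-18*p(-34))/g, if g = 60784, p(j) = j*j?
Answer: -90729917/137105910 ≈ -0.66175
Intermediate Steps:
p(j) = j²
109516/(-342855) + (-18*p(-34))/g = 109516/(-342855) - 18*(-34)²/60784 = 109516*(-1/342855) - 18*1156*(1/60784) = -5764/18045 - 20808*1/60784 = -5764/18045 - 2601/7598 = -90729917/137105910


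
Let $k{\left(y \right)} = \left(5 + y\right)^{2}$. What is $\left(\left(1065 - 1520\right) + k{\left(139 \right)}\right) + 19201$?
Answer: $39482$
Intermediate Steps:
$\left(\left(1065 - 1520\right) + k{\left(139 \right)}\right) + 19201 = \left(\left(1065 - 1520\right) + \left(5 + 139\right)^{2}\right) + 19201 = \left(\left(1065 - 1520\right) + 144^{2}\right) + 19201 = \left(-455 + 20736\right) + 19201 = 20281 + 19201 = 39482$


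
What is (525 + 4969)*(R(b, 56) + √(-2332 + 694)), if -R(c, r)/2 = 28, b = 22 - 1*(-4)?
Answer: -307664 + 16482*I*√182 ≈ -3.0766e+5 + 2.2235e+5*I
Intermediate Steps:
b = 26 (b = 22 + 4 = 26)
R(c, r) = -56 (R(c, r) = -2*28 = -56)
(525 + 4969)*(R(b, 56) + √(-2332 + 694)) = (525 + 4969)*(-56 + √(-2332 + 694)) = 5494*(-56 + √(-1638)) = 5494*(-56 + 3*I*√182) = -307664 + 16482*I*√182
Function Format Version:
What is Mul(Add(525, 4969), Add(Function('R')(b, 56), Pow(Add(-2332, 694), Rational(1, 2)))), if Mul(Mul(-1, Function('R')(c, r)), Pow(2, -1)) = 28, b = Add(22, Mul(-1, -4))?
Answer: Add(-307664, Mul(16482, I, Pow(182, Rational(1, 2)))) ≈ Add(-3.0766e+5, Mul(2.2235e+5, I))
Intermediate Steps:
b = 26 (b = Add(22, 4) = 26)
Function('R')(c, r) = -56 (Function('R')(c, r) = Mul(-2, 28) = -56)
Mul(Add(525, 4969), Add(Function('R')(b, 56), Pow(Add(-2332, 694), Rational(1, 2)))) = Mul(Add(525, 4969), Add(-56, Pow(Add(-2332, 694), Rational(1, 2)))) = Mul(5494, Add(-56, Pow(-1638, Rational(1, 2)))) = Mul(5494, Add(-56, Mul(3, I, Pow(182, Rational(1, 2))))) = Add(-307664, Mul(16482, I, Pow(182, Rational(1, 2))))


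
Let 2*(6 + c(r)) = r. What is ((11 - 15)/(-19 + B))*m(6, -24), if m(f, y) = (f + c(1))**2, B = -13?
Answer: 1/32 ≈ 0.031250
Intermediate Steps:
c(r) = -6 + r/2
m(f, y) = (-11/2 + f)**2 (m(f, y) = (f + (-6 + (1/2)*1))**2 = (f + (-6 + 1/2))**2 = (f - 11/2)**2 = (-11/2 + f)**2)
((11 - 15)/(-19 + B))*m(6, -24) = ((11 - 15)/(-19 - 13))*((-11 + 2*6)**2/4) = (-4/(-32))*((-11 + 12)**2/4) = (-4*(-1/32))*((1/4)*1**2) = ((1/4)*1)/8 = (1/8)*(1/4) = 1/32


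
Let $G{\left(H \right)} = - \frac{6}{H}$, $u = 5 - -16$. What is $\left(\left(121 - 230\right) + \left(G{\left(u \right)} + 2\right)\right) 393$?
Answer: $- \frac{295143}{7} \approx -42163.0$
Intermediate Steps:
$u = 21$ ($u = 5 + 16 = 21$)
$\left(\left(121 - 230\right) + \left(G{\left(u \right)} + 2\right)\right) 393 = \left(\left(121 - 230\right) + \left(- \frac{6}{21} + 2\right)\right) 393 = \left(\left(121 - 230\right) + \left(\left(-6\right) \frac{1}{21} + 2\right)\right) 393 = \left(-109 + \left(- \frac{2}{7} + 2\right)\right) 393 = \left(-109 + \frac{12}{7}\right) 393 = \left(- \frac{751}{7}\right) 393 = - \frac{295143}{7}$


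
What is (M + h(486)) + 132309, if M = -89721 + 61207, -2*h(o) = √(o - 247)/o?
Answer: 103795 - √239/972 ≈ 1.0380e+5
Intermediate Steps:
h(o) = -√(-247 + o)/(2*o) (h(o) = -√(o - 247)/(2*o) = -√(-247 + o)/(2*o))
M = -28514
(M + h(486)) + 132309 = (-28514 - ½*√(-247 + 486)/486) + 132309 = (-28514 - ½*1/486*√239) + 132309 = (-28514 - √239/972) + 132309 = 103795 - √239/972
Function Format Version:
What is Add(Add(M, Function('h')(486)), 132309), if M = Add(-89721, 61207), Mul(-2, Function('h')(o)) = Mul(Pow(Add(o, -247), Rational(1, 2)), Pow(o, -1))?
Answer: Add(103795, Mul(Rational(-1, 972), Pow(239, Rational(1, 2)))) ≈ 1.0380e+5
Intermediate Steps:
Function('h')(o) = Mul(Rational(-1, 2), Pow(o, -1), Pow(Add(-247, o), Rational(1, 2))) (Function('h')(o) = Mul(Rational(-1, 2), Mul(Pow(Add(o, -247), Rational(1, 2)), Pow(o, -1))) = Mul(Rational(-1, 2), Mul(Pow(Add(-247, o), Rational(1, 2)), Pow(o, -1))) = Mul(Rational(-1, 2), Mul(Pow(o, -1), Pow(Add(-247, o), Rational(1, 2)))) = Mul(Rational(-1, 2), Pow(o, -1), Pow(Add(-247, o), Rational(1, 2))))
M = -28514
Add(Add(M, Function('h')(486)), 132309) = Add(Add(-28514, Mul(Rational(-1, 2), Pow(486, -1), Pow(Add(-247, 486), Rational(1, 2)))), 132309) = Add(Add(-28514, Mul(Rational(-1, 2), Rational(1, 486), Pow(239, Rational(1, 2)))), 132309) = Add(Add(-28514, Mul(Rational(-1, 972), Pow(239, Rational(1, 2)))), 132309) = Add(103795, Mul(Rational(-1, 972), Pow(239, Rational(1, 2))))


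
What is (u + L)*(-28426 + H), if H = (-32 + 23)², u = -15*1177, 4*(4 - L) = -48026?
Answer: 319986705/2 ≈ 1.5999e+8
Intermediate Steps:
L = 24021/2 (L = 4 - ¼*(-48026) = 4 + 24013/2 = 24021/2 ≈ 12011.)
u = -17655
H = 81 (H = (-9)² = 81)
(u + L)*(-28426 + H) = (-17655 + 24021/2)*(-28426 + 81) = -11289/2*(-28345) = 319986705/2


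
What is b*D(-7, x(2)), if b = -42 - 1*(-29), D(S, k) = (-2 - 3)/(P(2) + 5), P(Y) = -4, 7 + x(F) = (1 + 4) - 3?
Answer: 65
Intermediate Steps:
x(F) = -5 (x(F) = -7 + ((1 + 4) - 3) = -7 + (5 - 3) = -7 + 2 = -5)
D(S, k) = -5 (D(S, k) = (-2 - 3)/(-4 + 5) = -5/1 = -5*1 = -5)
b = -13 (b = -42 + 29 = -13)
b*D(-7, x(2)) = -13*(-5) = 65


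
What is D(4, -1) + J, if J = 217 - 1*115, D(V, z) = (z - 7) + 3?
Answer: 97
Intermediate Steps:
D(V, z) = -4 + z (D(V, z) = (-7 + z) + 3 = -4 + z)
J = 102 (J = 217 - 115 = 102)
D(4, -1) + J = (-4 - 1) + 102 = -5 + 102 = 97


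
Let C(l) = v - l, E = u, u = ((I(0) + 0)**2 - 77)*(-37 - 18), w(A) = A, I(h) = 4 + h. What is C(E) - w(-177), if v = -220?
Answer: -3398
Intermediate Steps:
u = 3355 (u = (((4 + 0) + 0)**2 - 77)*(-37 - 18) = ((4 + 0)**2 - 77)*(-55) = (4**2 - 77)*(-55) = (16 - 77)*(-55) = -61*(-55) = 3355)
E = 3355
C(l) = -220 - l
C(E) - w(-177) = (-220 - 1*3355) - 1*(-177) = (-220 - 3355) + 177 = -3575 + 177 = -3398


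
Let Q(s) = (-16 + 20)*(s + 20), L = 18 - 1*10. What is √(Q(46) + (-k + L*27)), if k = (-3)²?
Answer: √471 ≈ 21.703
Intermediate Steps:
k = 9
L = 8 (L = 18 - 10 = 8)
Q(s) = 80 + 4*s (Q(s) = 4*(20 + s) = 80 + 4*s)
√(Q(46) + (-k + L*27)) = √((80 + 4*46) + (-1*9 + 8*27)) = √((80 + 184) + (-9 + 216)) = √(264 + 207) = √471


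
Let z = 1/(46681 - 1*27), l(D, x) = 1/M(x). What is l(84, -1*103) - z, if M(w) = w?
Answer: -46757/4805362 ≈ -0.0097302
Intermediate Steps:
l(D, x) = 1/x
z = 1/46654 (z = 1/(46681 - 27) = 1/46654 ≈ 2.1434e-5)
l(84, -1*103) - z = 1/(-1*103) - 1*1/46654 = 1/(-103) - 1/46654 = -1/103 - 1/46654 = -46757/4805362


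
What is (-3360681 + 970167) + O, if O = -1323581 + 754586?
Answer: -2959509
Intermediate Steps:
O = -568995
(-3360681 + 970167) + O = (-3360681 + 970167) - 568995 = -2390514 - 568995 = -2959509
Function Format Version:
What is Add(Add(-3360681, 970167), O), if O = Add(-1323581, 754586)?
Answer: -2959509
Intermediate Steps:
O = -568995
Add(Add(-3360681, 970167), O) = Add(Add(-3360681, 970167), -568995) = Add(-2390514, -568995) = -2959509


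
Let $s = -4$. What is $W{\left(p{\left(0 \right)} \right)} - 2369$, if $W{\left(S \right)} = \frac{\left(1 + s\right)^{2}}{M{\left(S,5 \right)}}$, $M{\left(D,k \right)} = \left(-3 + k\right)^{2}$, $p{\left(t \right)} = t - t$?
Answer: $- \frac{9467}{4} \approx -2366.8$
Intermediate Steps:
$p{\left(t \right)} = 0$
$W{\left(S \right)} = \frac{9}{4}$ ($W{\left(S \right)} = \frac{\left(1 - 4\right)^{2}}{\left(-3 + 5\right)^{2}} = \frac{\left(-3\right)^{2}}{2^{2}} = \frac{9}{4}$)
$W{\left(p{\left(0 \right)} \right)} - 2369 = \frac{9}{4} - 2369 = - \frac{9467}{4}$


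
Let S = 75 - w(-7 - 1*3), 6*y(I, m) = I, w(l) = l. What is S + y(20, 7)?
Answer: 265/3 ≈ 88.333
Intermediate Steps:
y(I, m) = I/6
S = 85 (S = 75 - (-7 - 1*3) = 75 - (-7 - 3) = 75 - 1*(-10) = 75 + 10 = 85)
S + y(20, 7) = 85 + (⅙)*20 = 85 + 10/3 = 265/3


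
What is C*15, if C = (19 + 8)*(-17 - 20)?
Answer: -14985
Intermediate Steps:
C = -999 (C = 27*(-37) = -999)
C*15 = -999*15 = -14985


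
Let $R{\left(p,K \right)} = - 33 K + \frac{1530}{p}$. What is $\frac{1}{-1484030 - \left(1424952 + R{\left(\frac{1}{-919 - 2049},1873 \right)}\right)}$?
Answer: $\frac{1}{1693867} \approx 5.9036 \cdot 10^{-7}$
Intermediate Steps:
$\frac{1}{-1484030 - \left(1424952 + R{\left(\frac{1}{-919 - 2049},1873 \right)}\right)} = \frac{1}{-1484030 - \left(1424952 - 4541040 - 61809\right)} = \frac{1}{-1484030 - \left(1363143 - 4541040\right)} = \frac{1}{-1484030 - -3177897} = \frac{1}{-1484030 + \left(-1424952 + 4602849\right)} = \frac{1}{-1484030 + 3177897} = \frac{1}{1693867}$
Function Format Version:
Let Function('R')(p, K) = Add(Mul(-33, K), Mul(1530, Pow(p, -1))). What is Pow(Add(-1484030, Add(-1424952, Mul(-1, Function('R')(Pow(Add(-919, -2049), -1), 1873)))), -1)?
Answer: Rational(1, 1693867) ≈ 5.9036e-7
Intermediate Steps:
Pow(Add(-1484030, Add(-1424952, Mul(-1, Function('R')(Pow(Add(-919, -2049), -1), 1873)))), -1) = Pow(Add(-1484030, Add(-1424952, Mul(-1, Add(Mul(-33, 1873), Mul(1530, Pow(Pow(Add(-919, -2049), -1), -1)))))), -1) = Pow(Add(-1484030, Add(-1424952, Mul(-1, Add(-61809, Mul(1530, Pow(Pow(-2968, -1), -1)))))), -1) = Pow(Add(-1484030, Add(-1424952, Mul(-1, Add(-61809, Mul(1530, Pow(Rational(-1, 2968), -1)))))), -1) = Pow(Add(-1484030, Add(-1424952, Mul(-1, Add(-61809, Mul(1530, -2968))))), -1) = Pow(Add(-1484030, Add(-1424952, Mul(-1, Add(-61809, -4541040)))), -1) = Pow(Add(-1484030, Add(-1424952, Mul(-1, -4602849))), -1) = Pow(Add(-1484030, Add(-1424952, 4602849)), -1) = Pow(Add(-1484030, 3177897), -1) = Pow(1693867, -1) = Rational(1, 1693867)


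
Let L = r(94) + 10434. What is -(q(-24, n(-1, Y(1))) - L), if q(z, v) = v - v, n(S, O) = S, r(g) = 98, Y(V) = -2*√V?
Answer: 10532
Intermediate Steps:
L = 10532 (L = 98 + 10434 = 10532)
q(z, v) = 0
-(q(-24, n(-1, Y(1))) - L) = -(0 - 1*10532) = -(0 - 10532) = -1*(-10532) = 10532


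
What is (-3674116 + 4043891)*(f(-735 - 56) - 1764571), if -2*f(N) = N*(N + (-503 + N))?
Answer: -1914834355175/2 ≈ -9.5742e+11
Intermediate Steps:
f(N) = -N*(-503 + 2*N)/2 (f(N) = -N*(N + (-503 + N))/2 = -N*(-503 + 2*N)/2)
(-3674116 + 4043891)*(f(-735 - 56) - 1764571) = (-3674116 + 4043891)*((-735 - 56)*(503 - 2*(-735 - 56))/2 - 1764571) = 369775*((1/2)*(-791)*(503 - 2*(-791)) - 1764571) = 369775*((1/2)*(-791)*(503 + 1582) - 1764571) = 369775*((1/2)*(-791)*2085 - 1764571) = 369775*(-1649235/2 - 1764571) = 369775*(-5178377/2) = -1914834355175/2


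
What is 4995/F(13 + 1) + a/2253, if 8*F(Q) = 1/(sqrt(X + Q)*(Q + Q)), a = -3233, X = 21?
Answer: -3233/2253 + 1118880*sqrt(35) ≈ 6.6194e+6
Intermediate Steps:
F(Q) = 1/(16*Q*sqrt(21 + Q)) (F(Q) = 1/(8*((sqrt(21 + Q)*(Q + Q)))) = 1/(8*((sqrt(21 + Q)*(2*Q)))) = 1/(8*((2*Q*sqrt(21 + Q)))) = (1/(2*Q*sqrt(21 + Q)))/8 = 1/(16*Q*sqrt(21 + Q)))
4995/F(13 + 1) + a/2253 = 4995/((1/(16*(13 + 1)*sqrt(21 + (13 + 1))))) - 3233/2253 = 4995/(((1/16)/(14*sqrt(21 + 14)))) - 3233*1/2253 = 4995/(((1/16)*(1/14)/sqrt(35))) - 3233/2253 = 4995/(((1/16)*(1/14)*(sqrt(35)/35))) - 3233/2253 = 4995/((sqrt(35)/7840)) - 3233/2253 = 4995*(224*sqrt(35)) - 3233/2253 = 1118880*sqrt(35) - 3233/2253 = -3233/2253 + 1118880*sqrt(35)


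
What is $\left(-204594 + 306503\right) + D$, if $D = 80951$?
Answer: $182860$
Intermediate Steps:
$\left(-204594 + 306503\right) + D = \left(-204594 + 306503\right) + 80951 = 101909 + 80951 = 182860$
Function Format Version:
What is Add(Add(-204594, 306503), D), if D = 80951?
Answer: 182860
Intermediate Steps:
Add(Add(-204594, 306503), D) = Add(Add(-204594, 306503), 80951) = Add(101909, 80951) = 182860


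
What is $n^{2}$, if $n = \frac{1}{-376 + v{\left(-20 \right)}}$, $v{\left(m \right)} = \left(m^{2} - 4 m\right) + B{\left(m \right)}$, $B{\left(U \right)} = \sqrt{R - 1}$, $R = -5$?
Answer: $\frac{1}{\left(104 + i \sqrt{6}\right)^{2}} \approx 9.2302 \cdot 10^{-5} - 4.3503 \cdot 10^{-6} i$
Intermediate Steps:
$B{\left(U \right)} = i \sqrt{6}$ ($B{\left(U \right)} = \sqrt{-5 - 1} = \sqrt{-6} = i \sqrt{6}$)
$v{\left(m \right)} = m^{2} - 4 m + i \sqrt{6}$ ($v{\left(m \right)} = \left(m^{2} - 4 m\right) + i \sqrt{6} = m^{2} - 4 m + i \sqrt{6}$)
$n = \frac{1}{104 + i \sqrt{6}}$ ($n = \frac{1}{-376 + \left(\left(-20\right)^{2} - -80 + i \sqrt{6}\right)} = \frac{1}{-376 + \left(400 + 80 + i \sqrt{6}\right)} = \frac{1}{-376 + \left(480 + i \sqrt{6}\right)} = \frac{1}{104 + i \sqrt{6}} \approx 0.0096101 - 0.0002263 i$)
$n^{2} = \left(\frac{52}{5411} - \frac{i \sqrt{6}}{10822}\right)^{2}$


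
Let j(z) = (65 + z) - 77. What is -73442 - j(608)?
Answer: -74038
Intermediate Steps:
j(z) = -12 + z
-73442 - j(608) = -73442 - (-12 + 608) = -73442 - 1*596 = -73442 - 596 = -74038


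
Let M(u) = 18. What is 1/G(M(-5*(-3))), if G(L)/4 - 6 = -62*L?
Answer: -1/4440 ≈ -0.00022523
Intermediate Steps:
G(L) = 24 - 248*L (G(L) = 24 + 4*(-62*L) = 24 - 248*L)
1/G(M(-5*(-3))) = 1/(24 - 248*18) = 1/(24 - 4464) = 1/(-4440) = -1/4440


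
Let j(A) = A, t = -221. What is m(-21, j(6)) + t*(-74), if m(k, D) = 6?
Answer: 16360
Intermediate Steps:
m(-21, j(6)) + t*(-74) = 6 - 221*(-74) = 6 + 16354 = 16360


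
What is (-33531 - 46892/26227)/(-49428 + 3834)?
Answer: 879464429/1195793838 ≈ 0.73547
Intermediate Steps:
(-33531 - 46892/26227)/(-49428 + 3834) = (-33531 - 46892*1/26227)/(-45594) = (-33531 - 46892/26227)*(-1/45594) = -879464429/26227*(-1/45594) = 879464429/1195793838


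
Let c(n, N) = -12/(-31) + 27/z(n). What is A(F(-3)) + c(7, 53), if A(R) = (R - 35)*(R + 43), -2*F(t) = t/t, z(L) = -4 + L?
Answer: -185921/124 ≈ -1499.4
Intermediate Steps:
F(t) = -½ (F(t) = -t/(2*t) = -½*1 = -½)
c(n, N) = 12/31 + 27/(-4 + n) (c(n, N) = -12/(-31) + 27/(-4 + n) = -12*(-1/31) + 27/(-4 + n) = 12/31 + 27/(-4 + n))
A(R) = (-35 + R)*(43 + R)
A(F(-3)) + c(7, 53) = (-1505 + (-½)² + 8*(-½)) + 3*(263 + 4*7)/(31*(-4 + 7)) = (-1505 + ¼ - 4) + (3/31)*(263 + 28)/3 = -6035/4 + (3/31)*(⅓)*291 = -6035/4 + 291/31 = -185921/124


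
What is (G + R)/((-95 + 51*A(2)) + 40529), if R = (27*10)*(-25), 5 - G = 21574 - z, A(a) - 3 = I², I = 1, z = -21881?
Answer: -25100/20319 ≈ -1.2353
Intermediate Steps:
A(a) = 4 (A(a) = 3 + 1² = 3 + 1 = 4)
G = -43450 (G = 5 - (21574 - 1*(-21881)) = 5 - (21574 + 21881) = 5 - 1*43455 = 5 - 43455 = -43450)
R = -6750 (R = 270*(-25) = -6750)
(G + R)/((-95 + 51*A(2)) + 40529) = (-43450 - 6750)/((-95 + 51*4) + 40529) = -50200/((-95 + 204) + 40529) = -50200/(109 + 40529) = -50200/40638 = -50200*1/40638 = -25100/20319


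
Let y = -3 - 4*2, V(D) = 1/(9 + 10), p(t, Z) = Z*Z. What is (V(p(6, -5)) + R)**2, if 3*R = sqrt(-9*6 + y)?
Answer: -23456/3249 + 2*I*sqrt(65)/57 ≈ -7.2195 + 0.28289*I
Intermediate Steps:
p(t, Z) = Z**2
V(D) = 1/19
y = -11 (y = -3 - 8 = -11)
R = I*sqrt(65)/3 (R = sqrt(-9*6 - 11)/3 = sqrt(-54 - 11)/3 = sqrt(-65)/3 = (I*sqrt(65))/3 = I*sqrt(65)/3 ≈ 2.6874*I)
(V(p(6, -5)) + R)**2 = (1/19 + I*sqrt(65)/3)**2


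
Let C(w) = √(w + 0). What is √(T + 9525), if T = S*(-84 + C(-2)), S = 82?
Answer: √(2637 + 82*I*√2) ≈ 51.364 + 1.1289*I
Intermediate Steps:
C(w) = √w
T = -6888 + 82*I*√2 (T = 82*(-84 + √(-2)) = 82*(-84 + I*√2) = -6888 + 82*I*√2 ≈ -6888.0 + 115.97*I)
√(T + 9525) = √((-6888 + 82*I*√2) + 9525) = √(2637 + 82*I*√2)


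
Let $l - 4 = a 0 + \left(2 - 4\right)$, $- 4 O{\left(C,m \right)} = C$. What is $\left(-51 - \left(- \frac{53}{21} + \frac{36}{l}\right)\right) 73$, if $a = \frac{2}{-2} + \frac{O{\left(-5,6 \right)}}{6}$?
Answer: $- \frac{101908}{21} \approx -4852.8$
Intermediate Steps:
$O{\left(C,m \right)} = - \frac{C}{4}$
$a = - \frac{19}{24}$ ($a = \frac{2}{-2} + \frac{\left(- \frac{1}{4}\right) \left(-5\right)}{6} = 2 \left(- \frac{1}{2}\right) + \frac{5}{4} \cdot \frac{1}{6} = -1 + \frac{5}{24} = - \frac{19}{24} \approx -0.79167$)
$l = 2$ ($l = 4 + \left(\left(- \frac{19}{24}\right) 0 + \left(2 - 4\right)\right) = 4 + \left(0 - 2\right) = 4 - 2 = 2$)
$\left(-51 - \left(- \frac{53}{21} + \frac{36}{l}\right)\right) 73 = \left(-51 - \left(18 - \frac{53}{21}\right)\right) 73 = \left(-51 - \frac{325}{21}\right) 73 = \left(- \frac{1396}{21}\right) 73 = - \frac{101908}{21}$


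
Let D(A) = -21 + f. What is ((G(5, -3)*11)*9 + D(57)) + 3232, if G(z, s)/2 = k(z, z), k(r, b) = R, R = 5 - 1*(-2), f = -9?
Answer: 4588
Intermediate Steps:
D(A) = -30 (D(A) = -21 - 9 = -30)
R = 7 (R = 5 + 2 = 7)
k(r, b) = 7
G(z, s) = 14 (G(z, s) = 2*7 = 14)
((G(5, -3)*11)*9 + D(57)) + 3232 = ((14*11)*9 - 30) + 3232 = (154*9 - 30) + 3232 = (1386 - 30) + 3232 = 1356 + 3232 = 4588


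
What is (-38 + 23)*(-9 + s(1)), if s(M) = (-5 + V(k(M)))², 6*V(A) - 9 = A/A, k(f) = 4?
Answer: -95/3 ≈ -31.667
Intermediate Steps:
V(A) = 5/3 (V(A) = 3/2 + (A/A)/6 = 3/2 + (⅙)*1 = 3/2 + ⅙ = 5/3)
s(M) = 100/9 (s(M) = (-5 + 5/3)² = (-10/3)² = 100/9)
(-38 + 23)*(-9 + s(1)) = (-38 + 23)*(-9 + 100/9) = -15*19/9 = -95/3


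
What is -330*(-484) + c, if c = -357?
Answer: 159363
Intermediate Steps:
-330*(-484) + c = -330*(-484) - 357 = 159720 - 357 = 159363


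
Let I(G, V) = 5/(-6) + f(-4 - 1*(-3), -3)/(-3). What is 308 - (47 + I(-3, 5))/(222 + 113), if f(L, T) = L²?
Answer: 123761/402 ≈ 307.86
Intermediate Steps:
I(G, V) = -7/6 (I(G, V) = 5/(-6) + (-4 - 1*(-3))²/(-3) = 5*(-⅙) + (-4 + 3)²*(-⅓) = -⅚ + (-1)²*(-⅓) = -⅚ + 1*(-⅓) = -⅚ - ⅓ = -7/6)
308 - (47 + I(-3, 5))/(222 + 113) = 308 - (47 - 7/6)/(222 + 113) = 308 - 275/(6*335) = 308 - 1*55/402 = 308 - 55/402 = 123761/402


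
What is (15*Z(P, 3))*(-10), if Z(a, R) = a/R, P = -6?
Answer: 300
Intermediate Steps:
(15*Z(P, 3))*(-10) = (15*(-6/3))*(-10) = (15*(-6*⅓))*(-10) = (15*(-2))*(-10) = -30*(-10) = 300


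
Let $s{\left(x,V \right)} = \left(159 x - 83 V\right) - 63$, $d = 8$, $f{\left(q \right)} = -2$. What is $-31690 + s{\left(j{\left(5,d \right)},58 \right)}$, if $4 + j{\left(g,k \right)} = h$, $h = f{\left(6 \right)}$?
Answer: $-37521$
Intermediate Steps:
$h = -2$
$j{\left(g,k \right)} = -6$ ($j{\left(g,k \right)} = -4 - 2 = -6$)
$s{\left(x,V \right)} = -63 - 83 V + 159 x$ ($s{\left(x,V \right)} = \left(- 83 V + 159 x\right) - 63 = -63 - 83 V + 159 x$)
$-31690 + s{\left(j{\left(5,d \right)},58 \right)} = -31690 - 5831 = -37521$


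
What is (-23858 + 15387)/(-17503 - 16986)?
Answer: 8471/34489 ≈ 0.24561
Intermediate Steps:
(-23858 + 15387)/(-17503 - 16986) = -8471/(-34489) = -8471*(-1/34489) = 8471/34489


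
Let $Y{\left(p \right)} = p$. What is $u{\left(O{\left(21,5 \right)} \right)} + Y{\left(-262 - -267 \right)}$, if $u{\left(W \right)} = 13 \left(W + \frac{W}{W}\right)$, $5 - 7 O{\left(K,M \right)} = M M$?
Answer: $- \frac{134}{7} \approx -19.143$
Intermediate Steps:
$O{\left(K,M \right)} = \frac{5}{7} - \frac{M^{2}}{7}$ ($O{\left(K,M \right)} = \frac{5}{7} - \frac{M M}{7} = \frac{5}{7} - \frac{M^{2}}{7}$)
$u{\left(W \right)} = 13 + 13 W$ ($u{\left(W \right)} = 13 \left(W + 1\right) = 13 \left(1 + W\right) = 13 + 13 W$)
$u{\left(O{\left(21,5 \right)} \right)} + Y{\left(-262 - -267 \right)} = \left(13 + 13 \left(\frac{5}{7} - \frac{5^{2}}{7}\right)\right) - -5 = \left(13 + 13 \left(\frac{5}{7} - \frac{25}{7}\right)\right) + \left(-262 + 267\right) = \left(13 + 13 \left(\frac{5}{7} - \frac{25}{7}\right)\right) + 5 = \left(13 + 13 \left(- \frac{20}{7}\right)\right) + 5 = \left(13 - \frac{260}{7}\right) + 5 = - \frac{169}{7} + 5 = - \frac{134}{7}$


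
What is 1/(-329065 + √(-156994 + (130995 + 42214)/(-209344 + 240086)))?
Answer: -10116116230/3328864613361289 - 3*I*√16485009259282/3328864613361289 ≈ -3.0389e-6 - 3.6591e-9*I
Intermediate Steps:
1/(-329065 + √(-156994 + (130995 + 42214)/(-209344 + 240086))) = 1/(-329065 + √(-156994 + 173209/30742)) = 1/(-329065 + √(-4826136339/30742)) = 1/(-329065 + 3*I*√16485009259282/30742)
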